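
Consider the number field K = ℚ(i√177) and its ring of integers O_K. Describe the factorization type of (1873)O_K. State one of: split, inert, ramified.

-177 mod 4 = 3, hence disc K = 4·(-177) = -708 and O_K = ℤ[√-177].
Since gcd(1873, -708) = 1 the prime 1873 does not ramify.
Legendre symbol by Euler's criterion: (-177/1873) ≡ (-177)^936 ≡ 1872 (mod 1873), i.e. (-177/1873) = -1.
(-177/1873) = -1, so 1873 is inert.

1873 remains inert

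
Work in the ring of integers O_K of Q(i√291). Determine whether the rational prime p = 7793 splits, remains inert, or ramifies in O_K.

Since -291 ≡ 1 mod 4, the ring of integers is ℤ[(1+√-291)/2] with discriminant -291.
7793 ∤ -291, so 7793 is unramified.
(-291/7793) = 7502^3896 mod 7793 = 7792, giving Legendre symbol -1.
Legendre symbol -1 ⇒ 7793 is inert.

inert — (7793) stays prime in O_K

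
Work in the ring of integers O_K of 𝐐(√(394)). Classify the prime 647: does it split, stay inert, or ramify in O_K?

d = 394 ≡ 2 (mod 4), so O_K = ℤ[√394] and disc(K) = 4d = 1576.
disc(K) = 1576 is not divisible by 647; 647 is unramified.
Compute (394/647) via Euler: 394^((647-1)/2) mod 647 = 646, so (394/647) = -1.
Legendre symbol -1 ⇒ 647 is inert.

remains prime (inert)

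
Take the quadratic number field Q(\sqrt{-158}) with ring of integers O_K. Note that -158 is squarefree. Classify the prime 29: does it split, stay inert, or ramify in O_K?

29 splits in O_K

-158 mod 4 = 2, hence disc K = 4·(-158) = -632 and O_K = ℤ[√-158].
disc(K) = -632 is not divisible by 29; 29 is unramified.
Compute (-158/29) via Euler: 16^((29-1)/2) mod 29 = 1, so (-158/29) = 1.
d is a quadratic residue mod p, hence 29 splits in O_K.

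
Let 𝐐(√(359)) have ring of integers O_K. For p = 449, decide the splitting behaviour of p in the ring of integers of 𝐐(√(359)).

359 mod 4 = 3, hence disc K = 4·359 = 1436 and O_K = ℤ[√359].
Since gcd(449, 1436) = 1 the prime 449 does not ramify.
(359/449) = 359^224 mod 449 = 1, giving Legendre symbol 1.
(359/449) = 1, so 449 splits.

splits completely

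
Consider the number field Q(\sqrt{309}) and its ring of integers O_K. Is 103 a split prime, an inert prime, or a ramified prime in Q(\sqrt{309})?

Since 309 ≡ 1 mod 4, the ring of integers is ℤ[(1+√309)/2] with discriminant 309.
103 divides disc(K) = 309, so 103 ramifies.

ramifies in O_K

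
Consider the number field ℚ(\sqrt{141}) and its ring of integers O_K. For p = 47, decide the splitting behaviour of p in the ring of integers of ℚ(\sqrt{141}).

Since 141 ≡ 1 mod 4, the ring of integers is ℤ[(1+√141)/2] with discriminant 141.
disc(K) = 141 = 47·3, so p = 47 is ramified.

ramified — (47) = 𝔭²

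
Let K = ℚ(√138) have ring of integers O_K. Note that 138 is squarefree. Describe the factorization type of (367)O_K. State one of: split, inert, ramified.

Since 138 ≢ 1 mod 4, the ring of integers is ℤ[√138] with discriminant 4·138 = 552.
disc(K) = 552 is not divisible by 367; 367 is unramified.
Euler's criterion: 138^183 mod 367 = 366. Thus (138|367) = -1.
d is a non-residue mod p, hence 367 remains inert in O_K.

inert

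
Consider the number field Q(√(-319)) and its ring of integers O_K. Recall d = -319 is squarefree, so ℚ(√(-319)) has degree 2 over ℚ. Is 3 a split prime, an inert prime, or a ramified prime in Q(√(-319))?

-319 mod 4 = 1, hence disc K = -319 and O_K = ℤ[(1+√-319)/2].
Since gcd(3, -319) = 1 the prime 3 does not ramify.
(-319/3) = 2^1 mod 3 = 2, giving Legendre symbol -1.
d is a non-residue mod p, hence 3 remains inert in O_K.

remains prime (inert)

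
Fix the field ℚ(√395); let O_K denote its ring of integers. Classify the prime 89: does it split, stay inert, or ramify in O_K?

split — (89) = 𝔭₁𝔭₂ with 𝔭₁ ≠ 𝔭₂

395 mod 4 = 3, hence disc K = 4·395 = 1580 and O_K = ℤ[√395].
Since gcd(89, 1580) = 1 the prime 89 does not ramify.
Legendre symbol by Euler's criterion: (395/89) ≡ 395^44 ≡ 1 (mod 89), i.e. (395/89) = 1.
Legendre symbol 1 ⇒ 89 is split.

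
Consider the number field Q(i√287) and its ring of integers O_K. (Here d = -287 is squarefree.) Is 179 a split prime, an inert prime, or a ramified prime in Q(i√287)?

inert — (179) stays prime in O_K

Since -287 ≡ 1 mod 4, the ring of integers is ℤ[(1+√-287)/2] with discriminant -287.
Since gcd(179, -287) = 1 the prime 179 does not ramify.
Compute (-287/179) via Euler: 71^((179-1)/2) mod 179 = 178, so (-287/179) = -1.
(-287/179) = -1, so 179 is inert.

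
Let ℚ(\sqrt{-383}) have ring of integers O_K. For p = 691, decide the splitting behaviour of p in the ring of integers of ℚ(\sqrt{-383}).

inert

-383 mod 4 = 1, hence disc K = -383 and O_K = ℤ[(1+√-383)/2].
691 ∤ -383, so 691 is unramified.
Compute (-383/691) via Euler: 308^((691-1)/2) mod 691 = 690, so (-383/691) = -1.
(-383/691) = -1, so 691 is inert.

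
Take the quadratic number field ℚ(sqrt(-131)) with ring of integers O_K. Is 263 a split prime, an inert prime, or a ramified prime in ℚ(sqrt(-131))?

split — (263) = 𝔭₁𝔭₂ with 𝔭₁ ≠ 𝔭₂

Since -131 ≡ 1 mod 4, the ring of integers is ℤ[(1+√-131)/2] with discriminant -131.
263 ∤ -131, so 263 is unramified.
(-131/263) = 132^131 mod 263 = 1, giving Legendre symbol 1.
(-131/263) = 1, so 263 splits.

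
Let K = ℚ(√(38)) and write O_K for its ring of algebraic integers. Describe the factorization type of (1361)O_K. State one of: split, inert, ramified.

38 mod 4 = 2, hence disc K = 4·38 = 152 and O_K = ℤ[√38].
1361 ∤ 152, so 1361 is unramified.
Euler's criterion: 38^680 mod 1361 = 1360. Thus (38|1361) = -1.
d is a non-residue mod p, hence 1361 remains inert in O_K.

p is inert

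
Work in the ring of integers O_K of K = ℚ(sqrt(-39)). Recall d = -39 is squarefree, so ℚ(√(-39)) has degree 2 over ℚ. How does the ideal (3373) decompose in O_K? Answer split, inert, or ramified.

Since -39 ≡ 1 mod 4, the ring of integers is ℤ[(1+√-39)/2] with discriminant -39.
3373 ∤ -39, so 3373 is unramified.
Euler's criterion: (-39)^1686 mod 3373 = 3372. Thus (-39|3373) = -1.
(-39/3373) = -1, so 3373 is inert.

inert — (3373) stays prime in O_K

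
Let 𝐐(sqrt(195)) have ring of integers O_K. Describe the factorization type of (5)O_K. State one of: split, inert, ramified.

195 mod 4 = 3, hence disc K = 4·195 = 780 and O_K = ℤ[√195].
disc(K) = 780 = 5·156, so p = 5 is ramified.

ramified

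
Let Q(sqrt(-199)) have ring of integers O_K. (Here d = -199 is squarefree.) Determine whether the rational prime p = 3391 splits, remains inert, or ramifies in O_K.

split

-199 mod 4 = 1, hence disc K = -199 and O_K = ℤ[(1+√-199)/2].
Since gcd(3391, -199) = 1 the prime 3391 does not ramify.
Compute (-199/3391) via Euler: 3192^((3391-1)/2) mod 3391 = 1, so (-199/3391) = 1.
Legendre symbol 1 ⇒ 3391 is split.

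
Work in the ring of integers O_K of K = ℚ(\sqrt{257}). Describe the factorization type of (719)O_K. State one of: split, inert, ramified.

p splits

Since 257 ≡ 1 mod 4, the ring of integers is ℤ[(1+√257)/2] with discriminant 257.
719 ∤ 257, so 719 is unramified.
Euler's criterion: 257^359 mod 719 = 1. Thus (257|719) = 1.
(257/719) = 1, so 719 splits.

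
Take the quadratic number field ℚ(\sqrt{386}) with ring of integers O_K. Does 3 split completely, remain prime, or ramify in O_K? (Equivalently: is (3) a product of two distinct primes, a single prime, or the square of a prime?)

inert — (3) stays prime in O_K

d = 386 ≡ 2 (mod 4), so O_K = ℤ[√386] and disc(K) = 4d = 1544.
3 ∤ 1544, so 3 is unramified.
Legendre symbol by Euler's criterion: (386/3) ≡ 386^1 ≡ 2 (mod 3), i.e. (386/3) = -1.
d is a non-residue mod p, hence 3 remains inert in O_K.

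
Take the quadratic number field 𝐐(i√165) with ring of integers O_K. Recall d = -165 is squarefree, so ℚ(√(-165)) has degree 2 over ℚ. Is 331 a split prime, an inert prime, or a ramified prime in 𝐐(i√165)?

-165 mod 4 = 3, hence disc K = 4·(-165) = -660 and O_K = ℤ[√-165].
Since gcd(331, -660) = 1 the prime 331 does not ramify.
(-165/331) = 166^165 mod 331 = 330, giving Legendre symbol -1.
Legendre symbol -1 ⇒ 331 is inert.

inert — (331) stays prime in O_K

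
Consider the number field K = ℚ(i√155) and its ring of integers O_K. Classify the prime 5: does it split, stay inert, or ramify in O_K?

d = -155 ≡ 1 (mod 4), so O_K = ℤ[(1+√-155)/2] and disc(K) = d = -155.
5 divides disc(K) = -155, so 5 ramifies.

p ramifies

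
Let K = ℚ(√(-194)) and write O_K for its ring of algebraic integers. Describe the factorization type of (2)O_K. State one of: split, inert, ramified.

ramified

d = -194 ≡ 2 (mod 4), so O_K = ℤ[√-194] and disc(K) = 4d = -776.
disc(K) = -776 = 2·(-388), so p = 2 is ramified.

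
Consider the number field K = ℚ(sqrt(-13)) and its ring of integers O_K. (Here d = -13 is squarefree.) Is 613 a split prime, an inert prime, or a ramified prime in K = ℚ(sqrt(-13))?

Since -13 ≢ 1 mod 4, the ring of integers is ℤ[√-13] with discriminant 4·(-13) = -52.
disc(K) = -52 is not divisible by 613; 613 is unramified.
(-13/613) = 600^306 mod 613 = 612, giving Legendre symbol -1.
(-13/613) = -1, so 613 is inert.

remains prime (inert)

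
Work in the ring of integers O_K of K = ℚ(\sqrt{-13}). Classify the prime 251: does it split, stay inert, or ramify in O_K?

-13 mod 4 = 3, hence disc K = 4·(-13) = -52 and O_K = ℤ[√-13].
disc(K) = -52 is not divisible by 251; 251 is unramified.
Legendre symbol by Euler's criterion: (-13/251) ≡ (-13)^125 ≡ 250 (mod 251), i.e. (-13/251) = -1.
Legendre symbol -1 ⇒ 251 is inert.

p is inert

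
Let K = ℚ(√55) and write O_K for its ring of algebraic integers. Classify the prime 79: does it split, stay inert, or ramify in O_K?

79 splits in O_K

Since 55 ≢ 1 mod 4, the ring of integers is ℤ[√55] with discriminant 4·55 = 220.
disc(K) = 220 is not divisible by 79; 79 is unramified.
Compute (55/79) via Euler: 55^((79-1)/2) mod 79 = 1, so (55/79) = 1.
(55/79) = 1, so 79 splits.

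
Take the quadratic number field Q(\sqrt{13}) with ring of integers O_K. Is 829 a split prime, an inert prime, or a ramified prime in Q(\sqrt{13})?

Since 13 ≡ 1 mod 4, the ring of integers is ℤ[(1+√13)/2] with discriminant 13.
Since gcd(829, 13) = 1 the prime 829 does not ramify.
(13/829) = 13^414 mod 829 = 1, giving Legendre symbol 1.
d is a quadratic residue mod p, hence 829 splits in O_K.

829 splits in O_K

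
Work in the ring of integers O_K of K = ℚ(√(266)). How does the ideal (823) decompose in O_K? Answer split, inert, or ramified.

Since 266 ≢ 1 mod 4, the ring of integers is ℤ[√266] with discriminant 4·266 = 1064.
disc(K) = 1064 is not divisible by 823; 823 is unramified.
Euler's criterion: 266^411 mod 823 = 1. Thus (266|823) = 1.
(266/823) = 1, so 823 splits.

split — (823) = 𝔭₁𝔭₂ with 𝔭₁ ≠ 𝔭₂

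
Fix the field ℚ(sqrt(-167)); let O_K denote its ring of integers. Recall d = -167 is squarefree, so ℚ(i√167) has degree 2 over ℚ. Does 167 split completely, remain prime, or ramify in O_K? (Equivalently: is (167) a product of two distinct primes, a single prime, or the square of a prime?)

Since -167 ≡ 1 mod 4, the ring of integers is ℤ[(1+√-167)/2] with discriminant -167.
disc(K) = -167 = 167·(-1), so p = 167 is ramified.

ramified — (167) = 𝔭²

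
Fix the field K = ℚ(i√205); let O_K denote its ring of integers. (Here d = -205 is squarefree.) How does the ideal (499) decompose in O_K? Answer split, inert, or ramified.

p splits

-205 mod 4 = 3, hence disc K = 4·(-205) = -820 and O_K = ℤ[√-205].
499 ∤ -820, so 499 is unramified.
(-205/499) = 294^249 mod 499 = 1, giving Legendre symbol 1.
Legendre symbol 1 ⇒ 499 is split.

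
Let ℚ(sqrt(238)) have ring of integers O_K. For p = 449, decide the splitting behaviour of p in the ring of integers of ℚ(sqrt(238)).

remains prime (inert)

Since 238 ≢ 1 mod 4, the ring of integers is ℤ[√238] with discriminant 4·238 = 952.
disc(K) = 952 is not divisible by 449; 449 is unramified.
(238/449) = 238^224 mod 449 = 448, giving Legendre symbol -1.
d is a non-residue mod p, hence 449 remains inert in O_K.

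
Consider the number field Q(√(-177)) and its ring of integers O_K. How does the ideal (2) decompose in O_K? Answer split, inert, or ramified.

2 is ramified

Since -177 ≢ 1 mod 4, the ring of integers is ℤ[√-177] with discriminant 4·(-177) = -708.
disc(K) = -708 = 2·(-354), so p = 2 is ramified.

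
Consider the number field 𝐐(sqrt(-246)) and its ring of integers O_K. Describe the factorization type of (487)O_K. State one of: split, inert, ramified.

split

Since -246 ≢ 1 mod 4, the ring of integers is ℤ[√-246] with discriminant 4·(-246) = -984.
disc(K) = -984 is not divisible by 487; 487 is unramified.
Compute (-246/487) via Euler: 241^((487-1)/2) mod 487 = 1, so (-246/487) = 1.
Legendre symbol 1 ⇒ 487 is split.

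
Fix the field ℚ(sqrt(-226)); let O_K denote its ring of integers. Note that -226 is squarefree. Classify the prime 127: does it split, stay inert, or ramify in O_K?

127 remains inert

d = -226 ≡ 2 (mod 4), so O_K = ℤ[√-226] and disc(K) = 4d = -904.
Since gcd(127, -904) = 1 the prime 127 does not ramify.
Legendre symbol by Euler's criterion: (-226/127) ≡ (-226)^63 ≡ 126 (mod 127), i.e. (-226/127) = -1.
Legendre symbol -1 ⇒ 127 is inert.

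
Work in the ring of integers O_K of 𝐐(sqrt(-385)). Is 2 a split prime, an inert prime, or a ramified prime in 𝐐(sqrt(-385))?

2 is ramified

-385 mod 4 = 3, hence disc K = 4·(-385) = -1540 and O_K = ℤ[√-385].
Ramification test: 2 | -1540. The prime 2 ramifies in K.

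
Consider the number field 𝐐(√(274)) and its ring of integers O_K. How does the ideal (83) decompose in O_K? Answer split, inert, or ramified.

Since 274 ≢ 1 mod 4, the ring of integers is ℤ[√274] with discriminant 4·274 = 1096.
83 ∤ 1096, so 83 is unramified.
Compute (274/83) via Euler: 25^((83-1)/2) mod 83 = 1, so (274/83) = 1.
d is a quadratic residue mod p, hence 83 splits in O_K.

p splits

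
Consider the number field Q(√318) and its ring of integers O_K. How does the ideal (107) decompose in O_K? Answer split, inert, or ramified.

318 mod 4 = 2, hence disc K = 4·318 = 1272 and O_K = ℤ[√318].
107 ∤ 1272, so 107 is unramified.
Legendre symbol by Euler's criterion: (318/107) ≡ 318^53 ≡ 106 (mod 107), i.e. (318/107) = -1.
(318/107) = -1, so 107 is inert.

p is inert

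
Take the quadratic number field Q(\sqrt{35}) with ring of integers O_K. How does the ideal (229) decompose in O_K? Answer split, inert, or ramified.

remains prime (inert)

35 mod 4 = 3, hence disc K = 4·35 = 140 and O_K = ℤ[√35].
Since gcd(229, 140) = 1 the prime 229 does not ramify.
Compute (35/229) via Euler: 35^((229-1)/2) mod 229 = 228, so (35/229) = -1.
d is a non-residue mod p, hence 229 remains inert in O_K.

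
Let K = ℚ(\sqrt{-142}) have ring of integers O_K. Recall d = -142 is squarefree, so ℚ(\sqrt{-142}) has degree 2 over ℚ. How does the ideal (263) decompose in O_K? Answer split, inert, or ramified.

-142 mod 4 = 2, hence disc K = 4·(-142) = -568 and O_K = ℤ[√-142].
Since gcd(263, -568) = 1 the prime 263 does not ramify.
Euler's criterion: (-142)^131 mod 263 = 1. Thus (-142|263) = 1.
Legendre symbol 1 ⇒ 263 is split.

splits completely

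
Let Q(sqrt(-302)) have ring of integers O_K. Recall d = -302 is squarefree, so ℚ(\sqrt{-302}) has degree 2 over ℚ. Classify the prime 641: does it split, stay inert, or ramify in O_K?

splits completely

-302 mod 4 = 2, hence disc K = 4·(-302) = -1208 and O_K = ℤ[√-302].
disc(K) = -1208 is not divisible by 641; 641 is unramified.
Euler's criterion: (-302)^320 mod 641 = 1. Thus (-302|641) = 1.
Legendre symbol 1 ⇒ 641 is split.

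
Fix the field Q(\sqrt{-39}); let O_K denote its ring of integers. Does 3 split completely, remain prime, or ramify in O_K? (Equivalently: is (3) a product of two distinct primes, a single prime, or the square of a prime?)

ramifies in O_K

d = -39 ≡ 1 (mod 4), so O_K = ℤ[(1+√-39)/2] and disc(K) = d = -39.
disc(K) = -39 = 3·(-13), so p = 3 is ramified.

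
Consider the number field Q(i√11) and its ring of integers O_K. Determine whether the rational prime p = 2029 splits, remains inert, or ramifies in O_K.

-11 mod 4 = 1, hence disc K = -11 and O_K = ℤ[(1+√-11)/2].
disc(K) = -11 is not divisible by 2029; 2029 is unramified.
Legendre symbol by Euler's criterion: (-11/2029) ≡ (-11)^1014 ≡ 1 (mod 2029), i.e. (-11/2029) = 1.
(-11/2029) = 1, so 2029 splits.

2029 splits in O_K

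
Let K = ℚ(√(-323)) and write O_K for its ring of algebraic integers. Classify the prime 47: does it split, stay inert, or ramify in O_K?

splits completely

Since -323 ≡ 1 mod 4, the ring of integers is ℤ[(1+√-323)/2] with discriminant -323.
47 ∤ -323, so 47 is unramified.
Compute (-323/47) via Euler: 6^((47-1)/2) mod 47 = 1, so (-323/47) = 1.
Legendre symbol 1 ⇒ 47 is split.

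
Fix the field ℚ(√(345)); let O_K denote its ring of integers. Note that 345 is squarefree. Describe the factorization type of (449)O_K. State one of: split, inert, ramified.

inert

d = 345 ≡ 1 (mod 4), so O_K = ℤ[(1+√345)/2] and disc(K) = d = 345.
disc(K) = 345 is not divisible by 449; 449 is unramified.
Compute (345/449) via Euler: 345^((449-1)/2) mod 449 = 448, so (345/449) = -1.
Legendre symbol -1 ⇒ 449 is inert.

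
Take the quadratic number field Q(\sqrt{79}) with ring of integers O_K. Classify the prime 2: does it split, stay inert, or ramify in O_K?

d = 79 ≡ 3 (mod 4), so O_K = ℤ[√79] and disc(K) = 4d = 316.
2 divides disc(K) = 316, so 2 ramifies.

ramified — (2) = 𝔭²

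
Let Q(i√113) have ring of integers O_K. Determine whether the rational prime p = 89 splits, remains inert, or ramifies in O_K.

p is inert

d = -113 ≡ 3 (mod 4), so O_K = ℤ[√-113] and disc(K) = 4d = -452.
disc(K) = -452 is not divisible by 89; 89 is unramified.
Legendre symbol by Euler's criterion: (-113/89) ≡ (-113)^44 ≡ 88 (mod 89), i.e. (-113/89) = -1.
(-113/89) = -1, so 89 is inert.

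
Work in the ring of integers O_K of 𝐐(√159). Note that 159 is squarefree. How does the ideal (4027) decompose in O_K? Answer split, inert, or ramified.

remains prime (inert)

d = 159 ≡ 3 (mod 4), so O_K = ℤ[√159] and disc(K) = 4d = 636.
4027 ∤ 636, so 4027 is unramified.
Compute (159/4027) via Euler: 159^((4027-1)/2) mod 4027 = 4026, so (159/4027) = -1.
Legendre symbol -1 ⇒ 4027 is inert.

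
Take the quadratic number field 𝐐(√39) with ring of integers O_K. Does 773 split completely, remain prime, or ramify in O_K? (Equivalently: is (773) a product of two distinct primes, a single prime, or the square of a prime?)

Since 39 ≢ 1 mod 4, the ring of integers is ℤ[√39] with discriminant 4·39 = 156.
773 ∤ 156, so 773 is unramified.
Compute (39/773) via Euler: 39^((773-1)/2) mod 773 = 1, so (39/773) = 1.
(39/773) = 1, so 773 splits.

split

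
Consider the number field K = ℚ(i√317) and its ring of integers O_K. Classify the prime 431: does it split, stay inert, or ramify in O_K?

-317 mod 4 = 3, hence disc K = 4·(-317) = -1268 and O_K = ℤ[√-317].
431 ∤ -1268, so 431 is unramified.
Compute (-317/431) via Euler: 114^((431-1)/2) mod 431 = 1, so (-317/431) = 1.
(-317/431) = 1, so 431 splits.

p splits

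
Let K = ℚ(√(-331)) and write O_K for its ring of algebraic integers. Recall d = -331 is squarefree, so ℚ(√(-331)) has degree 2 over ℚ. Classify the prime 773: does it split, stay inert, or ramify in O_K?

773 splits in O_K

-331 mod 4 = 1, hence disc K = -331 and O_K = ℤ[(1+√-331)/2].
disc(K) = -331 is not divisible by 773; 773 is unramified.
Euler's criterion: (-331)^386 mod 773 = 1. Thus (-331|773) = 1.
Legendre symbol 1 ⇒ 773 is split.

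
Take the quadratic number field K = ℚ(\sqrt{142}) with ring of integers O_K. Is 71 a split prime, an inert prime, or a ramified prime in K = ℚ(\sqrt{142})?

d = 142 ≡ 2 (mod 4), so O_K = ℤ[√142] and disc(K) = 4d = 568.
disc(K) = 568 = 71·8, so p = 71 is ramified.

ramifies in O_K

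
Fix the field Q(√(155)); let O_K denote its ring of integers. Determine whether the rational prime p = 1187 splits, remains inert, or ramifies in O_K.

splits completely

Since 155 ≢ 1 mod 4, the ring of integers is ℤ[√155] with discriminant 4·155 = 620.
Since gcd(1187, 620) = 1 the prime 1187 does not ramify.
Euler's criterion: 155^593 mod 1187 = 1. Thus (155|1187) = 1.
(155/1187) = 1, so 1187 splits.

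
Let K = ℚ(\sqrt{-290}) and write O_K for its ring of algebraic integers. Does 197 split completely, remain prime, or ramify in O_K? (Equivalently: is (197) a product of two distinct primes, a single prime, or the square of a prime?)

d = -290 ≡ 2 (mod 4), so O_K = ℤ[√-290] and disc(K) = 4d = -1160.
Since gcd(197, -1160) = 1 the prime 197 does not ramify.
Euler's criterion: (-290)^98 mod 197 = 1. Thus (-290|197) = 1.
d is a quadratic residue mod p, hence 197 splits in O_K.

split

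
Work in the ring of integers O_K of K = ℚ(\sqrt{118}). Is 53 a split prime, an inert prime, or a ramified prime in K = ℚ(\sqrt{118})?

53 remains inert

d = 118 ≡ 2 (mod 4), so O_K = ℤ[√118] and disc(K) = 4d = 472.
Since gcd(53, 472) = 1 the prime 53 does not ramify.
Euler's criterion: 118^26 mod 53 = 52. Thus (118|53) = -1.
d is a non-residue mod p, hence 53 remains inert in O_K.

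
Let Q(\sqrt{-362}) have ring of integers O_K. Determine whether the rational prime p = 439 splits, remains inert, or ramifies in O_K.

split

d = -362 ≡ 2 (mod 4), so O_K = ℤ[√-362] and disc(K) = 4d = -1448.
Since gcd(439, -1448) = 1 the prime 439 does not ramify.
Legendre symbol by Euler's criterion: (-362/439) ≡ (-362)^219 ≡ 1 (mod 439), i.e. (-362/439) = 1.
d is a quadratic residue mod p, hence 439 splits in O_K.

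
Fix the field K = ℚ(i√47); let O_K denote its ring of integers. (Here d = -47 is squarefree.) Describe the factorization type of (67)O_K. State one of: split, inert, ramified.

-47 mod 4 = 1, hence disc K = -47 and O_K = ℤ[(1+√-47)/2].
disc(K) = -47 is not divisible by 67; 67 is unramified.
(-47/67) = 20^33 mod 67 = 66, giving Legendre symbol -1.
d is a non-residue mod p, hence 67 remains inert in O_K.

inert — (67) stays prime in O_K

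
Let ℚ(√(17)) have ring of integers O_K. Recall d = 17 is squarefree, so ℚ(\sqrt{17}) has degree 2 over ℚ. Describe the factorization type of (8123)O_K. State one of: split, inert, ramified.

Since 17 ≡ 1 mod 4, the ring of integers is ℤ[(1+√17)/2] with discriminant 17.
disc(K) = 17 is not divisible by 8123; 8123 is unramified.
(17/8123) = 17^4061 mod 8123 = 8122, giving Legendre symbol -1.
d is a non-residue mod p, hence 8123 remains inert in O_K.

inert — (8123) stays prime in O_K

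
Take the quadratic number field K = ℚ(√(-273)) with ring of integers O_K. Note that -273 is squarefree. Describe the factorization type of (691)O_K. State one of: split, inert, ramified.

inert

d = -273 ≡ 3 (mod 4), so O_K = ℤ[√-273] and disc(K) = 4d = -1092.
Since gcd(691, -1092) = 1 the prime 691 does not ramify.
(-273/691) = 418^345 mod 691 = 690, giving Legendre symbol -1.
(-273/691) = -1, so 691 is inert.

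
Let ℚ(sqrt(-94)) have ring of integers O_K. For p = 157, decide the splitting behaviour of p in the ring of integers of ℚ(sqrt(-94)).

157 remains inert

-94 mod 4 = 2, hence disc K = 4·(-94) = -376 and O_K = ℤ[√-94].
157 ∤ -376, so 157 is unramified.
Euler's criterion: (-94)^78 mod 157 = 156. Thus (-94|157) = -1.
Legendre symbol -1 ⇒ 157 is inert.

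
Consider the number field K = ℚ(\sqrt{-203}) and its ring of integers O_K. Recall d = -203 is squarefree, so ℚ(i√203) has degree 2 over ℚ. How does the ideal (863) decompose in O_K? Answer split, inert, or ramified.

split

-203 mod 4 = 1, hence disc K = -203 and O_K = ℤ[(1+√-203)/2].
Since gcd(863, -203) = 1 the prime 863 does not ramify.
Euler's criterion: (-203)^431 mod 863 = 1. Thus (-203|863) = 1.
Legendre symbol 1 ⇒ 863 is split.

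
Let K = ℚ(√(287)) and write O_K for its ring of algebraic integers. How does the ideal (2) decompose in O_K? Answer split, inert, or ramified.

Since 287 ≢ 1 mod 4, the ring of integers is ℤ[√287] with discriminant 4·287 = 1148.
2 divides disc(K) = 1148, so 2 ramifies.

ramified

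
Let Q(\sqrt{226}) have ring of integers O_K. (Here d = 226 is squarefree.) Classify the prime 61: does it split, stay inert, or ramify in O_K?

remains prime (inert)

Since 226 ≢ 1 mod 4, the ring of integers is ℤ[√226] with discriminant 4·226 = 904.
Since gcd(61, 904) = 1 the prime 61 does not ramify.
(226/61) = 43^30 mod 61 = 60, giving Legendre symbol -1.
Legendre symbol -1 ⇒ 61 is inert.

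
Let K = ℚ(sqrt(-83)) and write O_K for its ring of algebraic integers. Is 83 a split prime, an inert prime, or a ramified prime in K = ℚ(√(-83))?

Since -83 ≡ 1 mod 4, the ring of integers is ℤ[(1+√-83)/2] with discriminant -83.
83 divides disc(K) = -83, so 83 ramifies.

83 is ramified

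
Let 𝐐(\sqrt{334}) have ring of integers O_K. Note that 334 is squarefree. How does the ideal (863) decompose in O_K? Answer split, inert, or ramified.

d = 334 ≡ 2 (mod 4), so O_K = ℤ[√334] and disc(K) = 4d = 1336.
disc(K) = 1336 is not divisible by 863; 863 is unramified.
(334/863) = 334^431 mod 863 = 862, giving Legendre symbol -1.
Legendre symbol -1 ⇒ 863 is inert.

inert — (863) stays prime in O_K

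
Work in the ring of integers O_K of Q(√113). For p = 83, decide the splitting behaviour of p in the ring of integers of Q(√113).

113 mod 4 = 1, hence disc K = 113 and O_K = ℤ[(1+√113)/2].
Since gcd(83, 113) = 1 the prime 83 does not ramify.
Compute (113/83) via Euler: 30^((83-1)/2) mod 83 = 1, so (113/83) = 1.
(113/83) = 1, so 83 splits.

p splits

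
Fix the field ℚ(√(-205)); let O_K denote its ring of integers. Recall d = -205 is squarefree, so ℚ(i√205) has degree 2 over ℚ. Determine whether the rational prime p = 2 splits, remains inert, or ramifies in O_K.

d = -205 ≡ 3 (mod 4), so O_K = ℤ[√-205] and disc(K) = 4d = -820.
Ramification test: 2 | -820. The prime 2 ramifies in K.

2 is ramified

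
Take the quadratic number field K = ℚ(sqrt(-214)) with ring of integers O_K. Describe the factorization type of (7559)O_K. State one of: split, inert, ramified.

Since -214 ≢ 1 mod 4, the ring of integers is ℤ[√-214] with discriminant 4·(-214) = -856.
7559 ∤ -856, so 7559 is unramified.
Compute (-214/7559) via Euler: 7345^((7559-1)/2) mod 7559 = 1, so (-214/7559) = 1.
d is a quadratic residue mod p, hence 7559 splits in O_K.

p splits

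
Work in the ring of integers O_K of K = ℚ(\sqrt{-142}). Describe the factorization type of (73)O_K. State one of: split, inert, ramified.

splits completely

-142 mod 4 = 2, hence disc K = 4·(-142) = -568 and O_K = ℤ[√-142].
disc(K) = -568 is not divisible by 73; 73 is unramified.
Compute (-142/73) via Euler: 4^((73-1)/2) mod 73 = 1, so (-142/73) = 1.
d is a quadratic residue mod p, hence 73 splits in O_K.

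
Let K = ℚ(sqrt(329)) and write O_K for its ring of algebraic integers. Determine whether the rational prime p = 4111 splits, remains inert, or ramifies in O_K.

Since 329 ≡ 1 mod 4, the ring of integers is ℤ[(1+√329)/2] with discriminant 329.
4111 ∤ 329, so 4111 is unramified.
Compute (329/4111) via Euler: 329^((4111-1)/2) mod 4111 = 4110, so (329/4111) = -1.
d is a non-residue mod p, hence 4111 remains inert in O_K.

4111 remains inert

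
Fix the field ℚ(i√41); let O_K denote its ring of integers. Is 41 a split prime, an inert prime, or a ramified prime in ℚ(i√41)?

ramified

d = -41 ≡ 3 (mod 4), so O_K = ℤ[√-41] and disc(K) = 4d = -164.
disc(K) = -164 = 41·(-4), so p = 41 is ramified.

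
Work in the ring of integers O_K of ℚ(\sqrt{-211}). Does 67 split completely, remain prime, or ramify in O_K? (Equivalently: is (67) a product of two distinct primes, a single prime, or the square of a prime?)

d = -211 ≡ 1 (mod 4), so O_K = ℤ[(1+√-211)/2] and disc(K) = d = -211.
disc(K) = -211 is not divisible by 67; 67 is unramified.
Compute (-211/67) via Euler: 57^((67-1)/2) mod 67 = 66, so (-211/67) = -1.
Legendre symbol -1 ⇒ 67 is inert.

67 remains inert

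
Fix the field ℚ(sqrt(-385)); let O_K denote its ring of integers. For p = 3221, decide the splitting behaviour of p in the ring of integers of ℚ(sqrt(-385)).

3221 splits in O_K

Since -385 ≢ 1 mod 4, the ring of integers is ℤ[√-385] with discriminant 4·(-385) = -1540.
3221 ∤ -1540, so 3221 is unramified.
Euler's criterion: (-385)^1610 mod 3221 = 1. Thus (-385|3221) = 1.
Legendre symbol 1 ⇒ 3221 is split.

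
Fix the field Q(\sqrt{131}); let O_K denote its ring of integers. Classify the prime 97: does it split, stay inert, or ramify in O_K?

inert — (97) stays prime in O_K

131 mod 4 = 3, hence disc K = 4·131 = 524 and O_K = ℤ[√131].
97 ∤ 524, so 97 is unramified.
Legendre symbol by Euler's criterion: (131/97) ≡ 131^48 ≡ 96 (mod 97), i.e. (131/97) = -1.
Legendre symbol -1 ⇒ 97 is inert.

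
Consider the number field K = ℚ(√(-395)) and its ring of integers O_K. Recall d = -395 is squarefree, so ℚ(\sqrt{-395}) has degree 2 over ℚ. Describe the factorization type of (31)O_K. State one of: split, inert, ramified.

split — (31) = 𝔭₁𝔭₂ with 𝔭₁ ≠ 𝔭₂

-395 mod 4 = 1, hence disc K = -395 and O_K = ℤ[(1+√-395)/2].
Since gcd(31, -395) = 1 the prime 31 does not ramify.
Euler's criterion: (-395)^15 mod 31 = 1. Thus (-395|31) = 1.
(-395/31) = 1, so 31 splits.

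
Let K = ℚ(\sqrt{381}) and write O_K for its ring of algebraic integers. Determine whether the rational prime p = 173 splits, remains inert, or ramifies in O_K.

p splits

381 mod 4 = 1, hence disc K = 381 and O_K = ℤ[(1+√381)/2].
disc(K) = 381 is not divisible by 173; 173 is unramified.
Legendre symbol by Euler's criterion: (381/173) ≡ 381^86 ≡ 1 (mod 173), i.e. (381/173) = 1.
(381/173) = 1, so 173 splits.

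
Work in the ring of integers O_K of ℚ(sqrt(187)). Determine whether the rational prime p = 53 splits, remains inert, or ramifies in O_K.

d = 187 ≡ 3 (mod 4), so O_K = ℤ[√187] and disc(K) = 4d = 748.
disc(K) = 748 is not divisible by 53; 53 is unramified.
Legendre symbol by Euler's criterion: (187/53) ≡ 187^26 ≡ 1 (mod 53), i.e. (187/53) = 1.
(187/53) = 1, so 53 splits.

splits completely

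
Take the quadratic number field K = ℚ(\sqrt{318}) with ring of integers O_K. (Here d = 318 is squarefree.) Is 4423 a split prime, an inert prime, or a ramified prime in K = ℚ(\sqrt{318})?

remains prime (inert)

Since 318 ≢ 1 mod 4, the ring of integers is ℤ[√318] with discriminant 4·318 = 1272.
disc(K) = 1272 is not divisible by 4423; 4423 is unramified.
Euler's criterion: 318^2211 mod 4423 = 4422. Thus (318|4423) = -1.
Legendre symbol -1 ⇒ 4423 is inert.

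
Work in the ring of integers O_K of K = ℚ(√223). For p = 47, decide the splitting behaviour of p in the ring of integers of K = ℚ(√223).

Since 223 ≢ 1 mod 4, the ring of integers is ℤ[√223] with discriminant 4·223 = 892.
Since gcd(47, 892) = 1 the prime 47 does not ramify.
Euler's criterion: 223^23 mod 47 = 46. Thus (223|47) = -1.
(223/47) = -1, so 47 is inert.

inert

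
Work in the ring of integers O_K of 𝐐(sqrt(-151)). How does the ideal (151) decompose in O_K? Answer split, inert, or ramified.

ramified

Since -151 ≡ 1 mod 4, the ring of integers is ℤ[(1+√-151)/2] with discriminant -151.
disc(K) = -151 = 151·(-1), so p = 151 is ramified.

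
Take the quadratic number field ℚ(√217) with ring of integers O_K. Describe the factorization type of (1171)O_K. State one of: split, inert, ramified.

1171 remains inert

d = 217 ≡ 1 (mod 4), so O_K = ℤ[(1+√217)/2] and disc(K) = d = 217.
1171 ∤ 217, so 1171 is unramified.
Compute (217/1171) via Euler: 217^((1171-1)/2) mod 1171 = 1170, so (217/1171) = -1.
Legendre symbol -1 ⇒ 1171 is inert.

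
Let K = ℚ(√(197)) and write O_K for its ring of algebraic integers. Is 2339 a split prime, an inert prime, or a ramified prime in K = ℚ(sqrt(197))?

split — (2339) = 𝔭₁𝔭₂ with 𝔭₁ ≠ 𝔭₂

d = 197 ≡ 1 (mod 4), so O_K = ℤ[(1+√197)/2] and disc(K) = d = 197.
Since gcd(2339, 197) = 1 the prime 2339 does not ramify.
Compute (197/2339) via Euler: 197^((2339-1)/2) mod 2339 = 1, so (197/2339) = 1.
Legendre symbol 1 ⇒ 2339 is split.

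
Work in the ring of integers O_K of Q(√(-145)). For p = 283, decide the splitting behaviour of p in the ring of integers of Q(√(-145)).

283 splits in O_K

d = -145 ≡ 3 (mod 4), so O_K = ℤ[√-145] and disc(K) = 4d = -580.
Since gcd(283, -580) = 1 the prime 283 does not ramify.
(-145/283) = 138^141 mod 283 = 1, giving Legendre symbol 1.
d is a quadratic residue mod p, hence 283 splits in O_K.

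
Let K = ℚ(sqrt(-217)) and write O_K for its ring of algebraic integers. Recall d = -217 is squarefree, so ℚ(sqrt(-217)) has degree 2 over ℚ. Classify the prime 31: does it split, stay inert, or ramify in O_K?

d = -217 ≡ 3 (mod 4), so O_K = ℤ[√-217] and disc(K) = 4d = -868.
disc(K) = -868 = 31·(-28), so p = 31 is ramified.

p ramifies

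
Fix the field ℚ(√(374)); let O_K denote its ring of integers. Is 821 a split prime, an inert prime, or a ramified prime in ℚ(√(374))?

374 mod 4 = 2, hence disc K = 4·374 = 1496 and O_K = ℤ[√374].
Since gcd(821, 1496) = 1 the prime 821 does not ramify.
Compute (374/821) via Euler: 374^((821-1)/2) mod 821 = 820, so (374/821) = -1.
(374/821) = -1, so 821 is inert.

inert — (821) stays prime in O_K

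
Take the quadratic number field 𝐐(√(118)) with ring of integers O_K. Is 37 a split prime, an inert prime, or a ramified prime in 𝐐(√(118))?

Since 118 ≢ 1 mod 4, the ring of integers is ℤ[√118] with discriminant 4·118 = 472.
disc(K) = 472 is not divisible by 37; 37 is unramified.
(118/37) = 7^18 mod 37 = 1, giving Legendre symbol 1.
Legendre symbol 1 ⇒ 37 is split.

split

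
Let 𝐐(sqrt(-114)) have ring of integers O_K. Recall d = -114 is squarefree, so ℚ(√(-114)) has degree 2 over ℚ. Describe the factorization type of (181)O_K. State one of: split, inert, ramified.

-114 mod 4 = 2, hence disc K = 4·(-114) = -456 and O_K = ℤ[√-114].
181 ∤ -456, so 181 is unramified.
Euler's criterion: (-114)^90 mod 181 = 1. Thus (-114|181) = 1.
Legendre symbol 1 ⇒ 181 is split.

p splits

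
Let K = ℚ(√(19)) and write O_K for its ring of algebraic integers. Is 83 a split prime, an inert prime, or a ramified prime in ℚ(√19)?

remains prime (inert)

19 mod 4 = 3, hence disc K = 4·19 = 76 and O_K = ℤ[√19].
disc(K) = 76 is not divisible by 83; 83 is unramified.
(19/83) = 19^41 mod 83 = 82, giving Legendre symbol -1.
d is a non-residue mod p, hence 83 remains inert in O_K.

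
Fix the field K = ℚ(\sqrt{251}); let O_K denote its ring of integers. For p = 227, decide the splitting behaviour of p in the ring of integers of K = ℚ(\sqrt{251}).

227 remains inert

d = 251 ≡ 3 (mod 4), so O_K = ℤ[√251] and disc(K) = 4d = 1004.
227 ∤ 1004, so 227 is unramified.
Legendre symbol by Euler's criterion: (251/227) ≡ 251^113 ≡ 226 (mod 227), i.e. (251/227) = -1.
(251/227) = -1, so 227 is inert.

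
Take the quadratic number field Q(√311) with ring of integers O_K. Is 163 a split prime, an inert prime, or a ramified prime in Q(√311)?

p is inert

311 mod 4 = 3, hence disc K = 4·311 = 1244 and O_K = ℤ[√311].
163 ∤ 1244, so 163 is unramified.
Legendre symbol by Euler's criterion: (311/163) ≡ 311^81 ≡ 162 (mod 163), i.e. (311/163) = -1.
(311/163) = -1, so 163 is inert.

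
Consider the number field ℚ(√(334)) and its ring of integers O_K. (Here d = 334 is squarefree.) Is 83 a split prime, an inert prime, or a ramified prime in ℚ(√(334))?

d = 334 ≡ 2 (mod 4), so O_K = ℤ[√334] and disc(K) = 4d = 1336.
Since gcd(83, 1336) = 1 the prime 83 does not ramify.
(334/83) = 2^41 mod 83 = 82, giving Legendre symbol -1.
d is a non-residue mod p, hence 83 remains inert in O_K.

83 remains inert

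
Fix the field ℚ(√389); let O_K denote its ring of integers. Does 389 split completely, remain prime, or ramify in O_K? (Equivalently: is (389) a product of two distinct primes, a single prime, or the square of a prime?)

Since 389 ≡ 1 mod 4, the ring of integers is ℤ[(1+√389)/2] with discriminant 389.
Ramification test: 389 | 389. The prime 389 ramifies in K.

ramifies in O_K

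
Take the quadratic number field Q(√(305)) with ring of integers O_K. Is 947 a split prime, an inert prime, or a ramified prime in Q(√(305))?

d = 305 ≡ 1 (mod 4), so O_K = ℤ[(1+√305)/2] and disc(K) = d = 305.
947 ∤ 305, so 947 is unramified.
Legendre symbol by Euler's criterion: (305/947) ≡ 305^473 ≡ 1 (mod 947), i.e. (305/947) = 1.
Legendre symbol 1 ⇒ 947 is split.

split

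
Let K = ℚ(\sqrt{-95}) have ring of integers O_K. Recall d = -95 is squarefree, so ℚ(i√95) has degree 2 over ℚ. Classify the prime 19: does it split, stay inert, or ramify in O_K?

ramified

Since -95 ≡ 1 mod 4, the ring of integers is ℤ[(1+√-95)/2] with discriminant -95.
Ramification test: 19 | -95. The prime 19 ramifies in K.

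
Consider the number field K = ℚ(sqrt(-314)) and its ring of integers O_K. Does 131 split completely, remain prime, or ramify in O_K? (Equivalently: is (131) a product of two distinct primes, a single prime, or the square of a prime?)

d = -314 ≡ 2 (mod 4), so O_K = ℤ[√-314] and disc(K) = 4d = -1256.
disc(K) = -1256 is not divisible by 131; 131 is unramified.
Compute (-314/131) via Euler: 79^((131-1)/2) mod 131 = 130, so (-314/131) = -1.
d is a non-residue mod p, hence 131 remains inert in O_K.

remains prime (inert)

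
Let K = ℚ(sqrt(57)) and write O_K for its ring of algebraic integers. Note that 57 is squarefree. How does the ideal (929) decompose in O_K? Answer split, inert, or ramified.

remains prime (inert)

57 mod 4 = 1, hence disc K = 57 and O_K = ℤ[(1+√57)/2].
Since gcd(929, 57) = 1 the prime 929 does not ramify.
(57/929) = 57^464 mod 929 = 928, giving Legendre symbol -1.
Legendre symbol -1 ⇒ 929 is inert.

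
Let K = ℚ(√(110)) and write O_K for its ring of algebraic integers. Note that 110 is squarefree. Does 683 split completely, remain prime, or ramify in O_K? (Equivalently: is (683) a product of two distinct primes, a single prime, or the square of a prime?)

remains prime (inert)

110 mod 4 = 2, hence disc K = 4·110 = 440 and O_K = ℤ[√110].
Since gcd(683, 440) = 1 the prime 683 does not ramify.
Euler's criterion: 110^341 mod 683 = 682. Thus (110|683) = -1.
(110/683) = -1, so 683 is inert.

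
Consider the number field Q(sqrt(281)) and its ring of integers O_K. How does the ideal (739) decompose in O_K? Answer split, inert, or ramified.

p is inert

d = 281 ≡ 1 (mod 4), so O_K = ℤ[(1+√281)/2] and disc(K) = d = 281.
disc(K) = 281 is not divisible by 739; 739 is unramified.
(281/739) = 281^369 mod 739 = 738, giving Legendre symbol -1.
d is a non-residue mod p, hence 739 remains inert in O_K.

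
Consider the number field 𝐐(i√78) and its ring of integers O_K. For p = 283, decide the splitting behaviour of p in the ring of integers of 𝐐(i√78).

p is inert

Since -78 ≢ 1 mod 4, the ring of integers is ℤ[√-78] with discriminant 4·(-78) = -312.
disc(K) = -312 is not divisible by 283; 283 is unramified.
Legendre symbol by Euler's criterion: (-78/283) ≡ (-78)^141 ≡ 282 (mod 283), i.e. (-78/283) = -1.
(-78/283) = -1, so 283 is inert.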